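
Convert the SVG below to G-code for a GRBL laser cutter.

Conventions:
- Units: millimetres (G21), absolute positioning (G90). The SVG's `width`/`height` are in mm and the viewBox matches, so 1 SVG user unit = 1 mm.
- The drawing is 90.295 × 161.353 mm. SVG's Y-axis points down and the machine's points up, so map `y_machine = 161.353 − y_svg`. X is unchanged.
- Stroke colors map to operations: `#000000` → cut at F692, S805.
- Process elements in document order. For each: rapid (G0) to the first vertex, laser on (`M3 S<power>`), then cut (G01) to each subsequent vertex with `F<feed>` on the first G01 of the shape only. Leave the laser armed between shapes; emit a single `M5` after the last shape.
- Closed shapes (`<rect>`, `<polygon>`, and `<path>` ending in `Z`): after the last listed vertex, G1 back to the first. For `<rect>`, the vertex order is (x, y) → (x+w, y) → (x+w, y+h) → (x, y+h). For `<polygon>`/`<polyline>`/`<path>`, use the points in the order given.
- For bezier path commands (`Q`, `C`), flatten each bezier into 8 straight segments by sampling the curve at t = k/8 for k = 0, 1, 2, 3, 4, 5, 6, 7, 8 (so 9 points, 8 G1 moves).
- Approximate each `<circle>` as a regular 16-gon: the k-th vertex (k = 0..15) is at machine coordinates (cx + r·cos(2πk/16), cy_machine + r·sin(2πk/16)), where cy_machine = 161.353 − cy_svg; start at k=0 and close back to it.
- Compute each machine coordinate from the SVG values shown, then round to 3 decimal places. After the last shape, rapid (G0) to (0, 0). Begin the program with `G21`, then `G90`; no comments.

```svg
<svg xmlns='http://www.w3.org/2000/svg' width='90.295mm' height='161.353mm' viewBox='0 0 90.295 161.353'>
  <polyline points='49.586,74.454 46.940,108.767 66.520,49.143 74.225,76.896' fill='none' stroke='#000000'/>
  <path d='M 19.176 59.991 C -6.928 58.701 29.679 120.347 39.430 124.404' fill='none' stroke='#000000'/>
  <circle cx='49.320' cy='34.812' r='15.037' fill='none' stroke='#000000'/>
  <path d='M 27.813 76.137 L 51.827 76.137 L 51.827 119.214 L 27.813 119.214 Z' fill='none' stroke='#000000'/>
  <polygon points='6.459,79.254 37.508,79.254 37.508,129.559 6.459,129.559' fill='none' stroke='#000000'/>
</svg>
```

Since the viewBox matches the mm dimensions, user units are millimetres directly. The only transform is the Y-flip y_m = 161.353 − y_svg.

Shape 1 is a open polyline drawn with `<polyline>`. Its stroke #000000 means cut at S805, F692. After flipping Y the toolpath is (49.586,86.899) → (46.940,52.586) → (66.520,112.210) → (74.225,84.457).

Shape 2 is a cubic bezier drawn with `<path>`. Its stroke #000000 means cut at S805, F692. After flipping Y the toolpath is (19.176,101.362) → (12.152,99.131) → (9.957,92.412) → (11.542,82.618) → (15.857,71.161) → (21.854,59.453) → (28.481,48.906) → (34.689,40.934) → (39.430,36.949).

Shape 3 is a circle drawn with `<circle>`. Its stroke #000000 means cut at S805, F692. After flipping Y the toolpath is (64.357,126.541) → (63.212,132.295) → (59.953,137.174) → (55.074,140.433) → (49.320,141.578) → (43.566,140.433) → (38.687,137.174) → (35.428,132.295) → (34.283,126.541) → (35.428,120.787) → (38.687,115.908) → (43.566,112.649) → (49.320,111.504) → (55.074,112.649) → (59.953,115.908) → (63.212,120.787) → (64.357,126.541), returning to the start.

Shape 4 is a rectangle drawn with `<path>`. Its stroke #000000 means cut at S805, F692. After flipping Y the toolpath is (27.813,85.216) → (51.827,85.216) → (51.827,42.139) → (27.813,42.139) → (27.813,85.216), returning to the start.

Shape 5 is a rectangle drawn with `<polygon>`. Its stroke #000000 means cut at S805, F692. After flipping Y the toolpath is (6.459,82.099) → (37.508,82.099) → (37.508,31.794) → (6.459,31.794) → (6.459,82.099), returning to the start.

G21
G90
G0 X49.586 Y86.899
M3 S805
G01 X46.940 Y52.586 F692
G01 X66.520 Y112.210
G01 X74.225 Y84.457
G0 X19.176 Y101.362
M3 S805
G01 X12.152 Y99.131 F692
G01 X9.957 Y92.412
G01 X11.542 Y82.618
G01 X15.857 Y71.161
G01 X21.854 Y59.453
G01 X28.481 Y48.906
G01 X34.689 Y40.934
G01 X39.430 Y36.949
G0 X64.357 Y126.541
M3 S805
G01 X63.212 Y132.295 F692
G01 X59.953 Y137.174
G01 X55.074 Y140.433
G01 X49.320 Y141.578
G01 X43.566 Y140.433
G01 X38.687 Y137.174
G01 X35.428 Y132.295
G01 X34.283 Y126.541
G01 X35.428 Y120.787
G01 X38.687 Y115.908
G01 X43.566 Y112.649
G01 X49.320 Y111.504
G01 X55.074 Y112.649
G01 X59.953 Y115.908
G01 X63.212 Y120.787
G01 X64.357 Y126.541
G0 X27.813 Y85.216
M3 S805
G01 X51.827 Y85.216 F692
G01 X51.827 Y42.139
G01 X27.813 Y42.139
G01 X27.813 Y85.216
G0 X6.459 Y82.099
M3 S805
G01 X37.508 Y82.099 F692
G01 X37.508 Y31.794
G01 X6.459 Y31.794
G01 X6.459 Y82.099
M5
G0 X0.000 Y0.000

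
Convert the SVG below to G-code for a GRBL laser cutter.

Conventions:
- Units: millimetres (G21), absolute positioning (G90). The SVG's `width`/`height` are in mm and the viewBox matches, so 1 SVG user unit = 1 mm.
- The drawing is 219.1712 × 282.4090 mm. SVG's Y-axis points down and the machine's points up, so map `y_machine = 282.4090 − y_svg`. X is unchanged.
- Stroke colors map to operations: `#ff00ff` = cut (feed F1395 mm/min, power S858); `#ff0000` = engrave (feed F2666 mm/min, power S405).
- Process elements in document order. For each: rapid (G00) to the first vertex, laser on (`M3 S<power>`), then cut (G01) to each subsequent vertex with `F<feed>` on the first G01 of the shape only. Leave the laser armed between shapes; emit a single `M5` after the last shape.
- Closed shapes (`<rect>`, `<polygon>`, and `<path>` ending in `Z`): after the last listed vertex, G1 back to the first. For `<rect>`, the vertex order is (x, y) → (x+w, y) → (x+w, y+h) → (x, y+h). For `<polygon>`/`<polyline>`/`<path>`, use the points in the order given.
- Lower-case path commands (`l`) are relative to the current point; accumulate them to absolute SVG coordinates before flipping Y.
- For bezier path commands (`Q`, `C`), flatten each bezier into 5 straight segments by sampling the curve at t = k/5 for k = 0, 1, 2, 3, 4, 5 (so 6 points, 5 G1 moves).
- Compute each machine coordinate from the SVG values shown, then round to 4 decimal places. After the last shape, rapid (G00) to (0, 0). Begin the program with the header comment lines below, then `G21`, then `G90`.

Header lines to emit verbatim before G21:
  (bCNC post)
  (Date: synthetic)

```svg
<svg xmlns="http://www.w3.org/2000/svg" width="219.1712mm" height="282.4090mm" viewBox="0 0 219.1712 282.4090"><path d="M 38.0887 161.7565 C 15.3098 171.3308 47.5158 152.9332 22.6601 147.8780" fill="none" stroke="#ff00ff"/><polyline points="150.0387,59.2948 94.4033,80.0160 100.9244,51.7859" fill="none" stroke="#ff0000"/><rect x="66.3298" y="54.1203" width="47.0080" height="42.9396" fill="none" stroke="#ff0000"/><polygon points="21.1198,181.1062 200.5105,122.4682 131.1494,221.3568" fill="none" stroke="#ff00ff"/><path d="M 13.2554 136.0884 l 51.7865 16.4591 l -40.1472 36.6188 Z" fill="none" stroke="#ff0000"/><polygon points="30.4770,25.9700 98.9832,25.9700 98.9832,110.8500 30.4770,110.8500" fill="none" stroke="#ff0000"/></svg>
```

(bCNC post)
(Date: synthetic)
G21
G90
G00 X38.0887 Y120.6525
M3 S858
G01 X30.1232 Y117.9340 F1395
G01 X29.9758 Y119.9457
G01 X32.2683 Y124.7045
G01 X31.6225 Y130.2273
G01 X22.6601 Y134.5310
G00 X150.0387 Y223.1142
M3 S405
G01 X94.4033 Y202.3930 F2666
G01 X100.9244 Y230.6231
G00 X66.3298 Y228.2887
M3 S405
G01 X113.3378 Y228.2887 F2666
G01 X113.3378 Y185.3491
G01 X66.3298 Y185.3491
G01 X66.3298 Y228.2887
G00 X21.1198 Y101.3028
M3 S858
G01 X200.5105 Y159.9408 F1395
G01 X131.1494 Y61.0522
G01 X21.1198 Y101.3028
G00 X13.2554 Y146.3206
M3 S405
G01 X65.0419 Y129.8615 F2666
G01 X24.8947 Y93.2427
G01 X13.2554 Y146.3206
G00 X30.4770 Y256.4390
M3 S405
G01 X98.9832 Y256.4390 F2666
G01 X98.9832 Y171.5590
G01 X30.4770 Y171.5590
G01 X30.4770 Y256.4390
M5
G00 X0.0000 Y0.0000

Since the viewBox matches the mm dimensions, user units are millimetres directly. The only transform is the Y-flip y_m = 282.4090 − y_svg.

Shape 1 is a cubic bezier drawn with `<path>`. Its stroke #ff00ff means cut at S858, F1395. After flipping Y the toolpath is (38.0887,120.6525) → (30.1232,117.9340) → (29.9758,119.9457) → (32.2683,124.7045) → (31.6225,130.2273) → (22.6601,134.5310).

Shape 2 is a open polyline drawn with `<polyline>`. Its stroke #ff0000 means engrave at S405, F2666. After flipping Y the toolpath is (150.0387,223.1142) → (94.4033,202.3930) → (100.9244,230.6231).

Shape 3 is a rectangle drawn with `<rect>`. Its stroke #ff0000 means engrave at S405, F2666. After flipping Y the toolpath is (66.3298,228.2887) → (113.3378,228.2887) → (113.3378,185.3491) → (66.3298,185.3491) → (66.3298,228.2887), returning to the start.

Shape 4 is a closed polygon drawn with `<polygon>`. Its stroke #ff00ff means cut at S858, F1395. After flipping Y the toolpath is (21.1198,101.3028) → (200.5105,159.9408) → (131.1494,61.0522) → (21.1198,101.3028), returning to the start.

Shape 5 is a regular polygon drawn with `<path>`. Its stroke #ff0000 means engrave at S405, F2666. After flipping Y the toolpath is (13.2554,146.3206) → (65.0419,129.8615) → (24.8947,93.2427) → (13.2554,146.3206), returning to the start.

Shape 6 is a rectangle drawn with `<polygon>`. Its stroke #ff0000 means engrave at S405, F2666. After flipping Y the toolpath is (30.4770,256.4390) → (98.9832,256.4390) → (98.9832,171.5590) → (30.4770,171.5590) → (30.4770,256.4390), returning to the start.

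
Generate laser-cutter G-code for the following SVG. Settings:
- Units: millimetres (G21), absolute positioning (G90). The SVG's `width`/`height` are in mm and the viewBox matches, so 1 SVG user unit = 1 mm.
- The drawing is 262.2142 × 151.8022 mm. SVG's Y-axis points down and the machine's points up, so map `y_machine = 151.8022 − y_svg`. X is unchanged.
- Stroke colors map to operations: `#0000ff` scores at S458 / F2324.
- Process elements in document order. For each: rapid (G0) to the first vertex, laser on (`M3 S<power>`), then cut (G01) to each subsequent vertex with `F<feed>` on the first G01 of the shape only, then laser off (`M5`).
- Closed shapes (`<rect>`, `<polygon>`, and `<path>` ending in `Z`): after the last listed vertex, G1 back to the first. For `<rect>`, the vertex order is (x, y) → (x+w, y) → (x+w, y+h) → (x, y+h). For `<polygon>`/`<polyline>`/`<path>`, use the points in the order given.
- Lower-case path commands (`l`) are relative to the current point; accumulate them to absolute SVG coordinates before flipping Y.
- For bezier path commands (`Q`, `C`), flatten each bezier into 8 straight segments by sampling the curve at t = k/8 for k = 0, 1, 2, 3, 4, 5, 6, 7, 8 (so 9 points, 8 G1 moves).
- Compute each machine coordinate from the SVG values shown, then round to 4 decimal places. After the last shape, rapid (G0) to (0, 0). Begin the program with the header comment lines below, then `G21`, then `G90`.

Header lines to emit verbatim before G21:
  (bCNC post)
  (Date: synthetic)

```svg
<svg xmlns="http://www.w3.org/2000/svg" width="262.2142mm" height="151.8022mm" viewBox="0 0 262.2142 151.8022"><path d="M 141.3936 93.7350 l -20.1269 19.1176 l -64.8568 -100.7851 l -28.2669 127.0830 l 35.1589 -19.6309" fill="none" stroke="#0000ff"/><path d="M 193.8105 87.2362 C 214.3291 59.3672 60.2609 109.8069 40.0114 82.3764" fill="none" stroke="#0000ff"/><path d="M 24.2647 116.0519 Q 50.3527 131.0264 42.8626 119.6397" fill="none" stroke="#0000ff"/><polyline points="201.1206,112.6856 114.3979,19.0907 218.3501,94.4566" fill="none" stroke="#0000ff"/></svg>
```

1 u = 1 mm; y_m = 151.8022 − y.

[1] `<path>` open polyline, #0000ff→score S458 F2324: (141.3936,58.0672) → (121.2667,38.9496) → (56.4099,139.7347) → (28.1430,12.6517) → (63.3019,32.2826)

[2] `<path>` cubic bezier, #0000ff→score S458 F2324: (193.8105,64.5660) → (193.9236,71.6512) → (181.2833,73.2252) → (159.5037,71.1181) → (132.1990,67.1603) → (102.9833,63.1820) → (75.4707,61.0133) → (53.2754,62.4845) → (40.0114,69.4258)

[3] `<path>` quadratic bezier, #0000ff→score S458 F2324: (24.2647,35.7503) → (30.2620,32.4186) → (35.2101,29.9106) → (39.1088,28.2265) → (41.9582,27.3661) → (43.7583,27.3295) → (44.5090,28.1167) → (44.2105,29.7277) → (42.8626,32.1625)

[4] `<polyline>` open polyline, #0000ff→score S458 F2324: (201.1206,39.1166) → (114.3979,132.7115) → (218.3501,57.3456)

(bCNC post)
(Date: synthetic)
G21
G90
G0 X141.3936 Y58.0672
M3 S458
G01 X121.2667 Y38.9496 F2324
G01 X56.4099 Y139.7347
G01 X28.1430 Y12.6517
G01 X63.3019 Y32.2826
M5
G0 X193.8105 Y64.5660
M3 S458
G01 X193.9236 Y71.6512 F2324
G01 X181.2833 Y73.2252
G01 X159.5037 Y71.1181
G01 X132.1990 Y67.1603
G01 X102.9833 Y63.1820
G01 X75.4707 Y61.0133
G01 X53.2754 Y62.4845
G01 X40.0114 Y69.4258
M5
G0 X24.2647 Y35.7503
M3 S458
G01 X30.2620 Y32.4186 F2324
G01 X35.2101 Y29.9106
G01 X39.1088 Y28.2265
G01 X41.9582 Y27.3661
G01 X43.7583 Y27.3295
G01 X44.5090 Y28.1167
G01 X44.2105 Y29.7277
G01 X42.8626 Y32.1625
M5
G0 X201.1206 Y39.1166
M3 S458
G01 X114.3979 Y132.7115 F2324
G01 X218.3501 Y57.3456
M5
G0 X0.0000 Y0.0000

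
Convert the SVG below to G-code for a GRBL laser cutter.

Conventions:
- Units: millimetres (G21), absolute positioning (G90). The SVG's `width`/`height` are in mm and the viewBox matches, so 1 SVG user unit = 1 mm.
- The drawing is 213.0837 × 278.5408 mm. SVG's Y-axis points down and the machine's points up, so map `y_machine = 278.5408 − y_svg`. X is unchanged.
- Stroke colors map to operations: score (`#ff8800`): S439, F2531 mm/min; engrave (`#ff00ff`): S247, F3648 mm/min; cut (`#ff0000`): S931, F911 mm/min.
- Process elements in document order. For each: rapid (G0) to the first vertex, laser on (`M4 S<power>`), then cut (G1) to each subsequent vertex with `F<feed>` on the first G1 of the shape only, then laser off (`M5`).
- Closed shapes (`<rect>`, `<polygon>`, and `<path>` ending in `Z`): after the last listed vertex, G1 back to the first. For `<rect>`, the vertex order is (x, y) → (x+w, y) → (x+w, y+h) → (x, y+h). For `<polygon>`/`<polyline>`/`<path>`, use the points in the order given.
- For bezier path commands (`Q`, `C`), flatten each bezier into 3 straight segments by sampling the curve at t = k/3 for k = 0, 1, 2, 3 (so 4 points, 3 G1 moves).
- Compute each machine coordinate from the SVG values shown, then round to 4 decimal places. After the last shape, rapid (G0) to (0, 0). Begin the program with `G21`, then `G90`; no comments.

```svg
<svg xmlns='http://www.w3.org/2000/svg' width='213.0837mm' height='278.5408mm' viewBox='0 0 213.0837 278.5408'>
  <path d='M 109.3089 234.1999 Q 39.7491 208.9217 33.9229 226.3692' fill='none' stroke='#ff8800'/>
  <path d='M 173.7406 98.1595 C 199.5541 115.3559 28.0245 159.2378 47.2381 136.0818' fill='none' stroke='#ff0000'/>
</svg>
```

1 u = 1 mm; y_m = 278.5408 − y.

[1] `<path>` quadratic bezier, #ff8800→score S439 F2531: (109.3089,44.3409) → (70.0172,56.4457) → (44.8885,59.0560) → (33.9229,52.1716)

[2] `<path>` cubic bezier, #ff0000→cut S931 F911: (173.7406,180.3813) → (148.1466,157.7610) → (77.2320,138.1777) → (47.2381,142.4590)

G21
G90
G0 X109.3089 Y44.3409
M4 S439
G1 X70.0172 Y56.4457 F2531
G1 X44.8885 Y59.0560
G1 X33.9229 Y52.1716
M5
G0 X173.7406 Y180.3813
M4 S931
G1 X148.1466 Y157.7610 F911
G1 X77.2320 Y138.1777
G1 X47.2381 Y142.4590
M5
G0 X0.0000 Y0.0000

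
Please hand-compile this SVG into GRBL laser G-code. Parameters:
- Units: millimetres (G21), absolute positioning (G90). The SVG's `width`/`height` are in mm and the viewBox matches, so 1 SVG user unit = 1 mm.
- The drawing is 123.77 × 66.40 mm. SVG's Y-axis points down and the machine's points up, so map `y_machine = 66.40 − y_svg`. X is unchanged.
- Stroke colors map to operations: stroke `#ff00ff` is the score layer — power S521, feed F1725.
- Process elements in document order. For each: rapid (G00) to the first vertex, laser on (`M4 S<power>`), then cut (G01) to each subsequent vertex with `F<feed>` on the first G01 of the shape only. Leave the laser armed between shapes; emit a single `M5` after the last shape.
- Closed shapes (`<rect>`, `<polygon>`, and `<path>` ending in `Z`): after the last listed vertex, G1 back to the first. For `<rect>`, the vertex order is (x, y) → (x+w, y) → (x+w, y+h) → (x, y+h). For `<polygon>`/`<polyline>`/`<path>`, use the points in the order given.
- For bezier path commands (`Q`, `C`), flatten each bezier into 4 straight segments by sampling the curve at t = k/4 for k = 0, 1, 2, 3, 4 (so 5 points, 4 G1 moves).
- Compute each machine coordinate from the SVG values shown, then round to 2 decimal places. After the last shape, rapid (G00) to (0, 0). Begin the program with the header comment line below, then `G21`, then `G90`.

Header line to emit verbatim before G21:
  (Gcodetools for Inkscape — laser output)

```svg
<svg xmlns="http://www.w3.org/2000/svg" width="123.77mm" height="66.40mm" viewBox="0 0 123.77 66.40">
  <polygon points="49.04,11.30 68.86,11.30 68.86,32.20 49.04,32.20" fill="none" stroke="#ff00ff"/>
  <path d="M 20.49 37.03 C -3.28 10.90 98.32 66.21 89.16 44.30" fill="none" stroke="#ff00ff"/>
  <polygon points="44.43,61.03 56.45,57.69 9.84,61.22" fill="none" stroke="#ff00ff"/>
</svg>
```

Since the viewBox matches the mm dimensions, user units are millimetres directly. The only transform is the Y-flip y_m = 66.40 − y_svg.

Shape 1 is a rectangle drawn with `<polygon>`. Its stroke #ff00ff means score at S521, F1725. After flipping Y the toolpath is (49.04,55.10) → (68.86,55.10) → (68.86,34.20) → (49.04,34.20) → (49.04,55.10), returning to the start.

Shape 2 is a cubic bezier drawn with `<path>`. Its stroke #ff00ff means score at S521, F1725. After flipping Y the toolpath is (20.49,29.37) → (22.48,36.18) → (49.35,27.32) → (78.95,17.67) → (89.16,22.10).

Shape 3 is a closed polygon drawn with `<polygon>`. Its stroke #ff00ff means score at S521, F1725. After flipping Y the toolpath is (44.43,5.37) → (56.45,8.71) → (9.84,5.18) → (44.43,5.37), returning to the start.

(Gcodetools for Inkscape — laser output)
G21
G90
G00 X49.04 Y55.10
M4 S521
G01 X68.86 Y55.10 F1725
G01 X68.86 Y34.20
G01 X49.04 Y34.20
G01 X49.04 Y55.10
G00 X20.49 Y29.37
M4 S521
G01 X22.48 Y36.18 F1725
G01 X49.35 Y27.32
G01 X78.95 Y17.67
G01 X89.16 Y22.10
G00 X44.43 Y5.37
M4 S521
G01 X56.45 Y8.71 F1725
G01 X9.84 Y5.18
G01 X44.43 Y5.37
M5
G00 X0.00 Y0.00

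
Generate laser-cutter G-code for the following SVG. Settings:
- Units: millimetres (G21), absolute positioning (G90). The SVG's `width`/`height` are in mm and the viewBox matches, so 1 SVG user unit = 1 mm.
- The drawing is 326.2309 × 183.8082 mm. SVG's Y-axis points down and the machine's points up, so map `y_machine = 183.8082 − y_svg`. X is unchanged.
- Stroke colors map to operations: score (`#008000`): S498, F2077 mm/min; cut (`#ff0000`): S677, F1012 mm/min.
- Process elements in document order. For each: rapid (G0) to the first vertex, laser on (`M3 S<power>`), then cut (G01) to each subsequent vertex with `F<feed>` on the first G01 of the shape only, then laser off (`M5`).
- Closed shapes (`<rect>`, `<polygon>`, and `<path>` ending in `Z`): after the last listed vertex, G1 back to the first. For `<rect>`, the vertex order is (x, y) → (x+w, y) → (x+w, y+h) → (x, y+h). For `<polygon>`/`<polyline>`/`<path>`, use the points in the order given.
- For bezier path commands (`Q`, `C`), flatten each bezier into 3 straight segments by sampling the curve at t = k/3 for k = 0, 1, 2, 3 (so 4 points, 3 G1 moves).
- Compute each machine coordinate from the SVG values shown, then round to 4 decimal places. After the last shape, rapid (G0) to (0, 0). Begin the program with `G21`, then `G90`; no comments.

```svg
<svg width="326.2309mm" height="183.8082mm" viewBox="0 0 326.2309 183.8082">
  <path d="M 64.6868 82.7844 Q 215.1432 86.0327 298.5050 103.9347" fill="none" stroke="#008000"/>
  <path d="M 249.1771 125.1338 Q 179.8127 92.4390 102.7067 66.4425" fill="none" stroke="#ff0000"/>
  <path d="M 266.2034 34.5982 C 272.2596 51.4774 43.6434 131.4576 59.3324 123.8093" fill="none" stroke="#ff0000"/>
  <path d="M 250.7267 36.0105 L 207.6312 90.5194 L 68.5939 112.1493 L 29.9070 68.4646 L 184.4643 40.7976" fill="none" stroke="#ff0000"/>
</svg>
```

G21
G90
G0 X64.6868 Y101.0238
M3 S498
G01 X157.5361 Y97.2301 F2077
G01 X235.4755 Y90.1800
G01 X298.5050 Y79.8735
M5
G0 X249.1771 Y58.6744
M3 S677
G01 X202.0740 Y79.7267 F1012
G01 X153.2505 Y99.2904
G01 X102.7067 Y117.3657
M5
G0 X266.2034 Y149.2100
M3 S677
G01 X211.7754 Y116.8797 F1012
G01 X107.3386 Y75.9775
G01 X59.3324 Y59.9989
M5
G0 X250.7267 Y147.7977
M3 S677
G01 X207.6312 Y93.2888 F1012
G01 X68.5939 Y71.6589
G01 X29.9070 Y115.3436
G01 X184.4643 Y143.0106
M5
G0 X0.0000 Y0.0000

Since the viewBox matches the mm dimensions, user units are millimetres directly. The only transform is the Y-flip y_m = 183.8082 − y_svg.

Shape 1 is a quadratic bezier drawn with `<path>`. Its stroke #008000 means score at S498, F2077. After flipping Y the toolpath is (64.6868,101.0238) → (157.5361,97.2301) → (235.4755,90.1800) → (298.5050,79.8735).

Shape 2 is a quadratic bezier drawn with `<path>`. Its stroke #ff0000 means cut at S677, F1012. After flipping Y the toolpath is (249.1771,58.6744) → (202.0740,79.7267) → (153.2505,99.2904) → (102.7067,117.3657).

Shape 3 is a cubic bezier drawn with `<path>`. Its stroke #ff0000 means cut at S677, F1012. After flipping Y the toolpath is (266.2034,149.2100) → (211.7754,116.8797) → (107.3386,75.9775) → (59.3324,59.9989).

Shape 4 is a open polyline drawn with `<path>`. Its stroke #ff0000 means cut at S677, F1012. After flipping Y the toolpath is (250.7267,147.7977) → (207.6312,93.2888) → (68.5939,71.6589) → (29.9070,115.3436) → (184.4643,143.0106).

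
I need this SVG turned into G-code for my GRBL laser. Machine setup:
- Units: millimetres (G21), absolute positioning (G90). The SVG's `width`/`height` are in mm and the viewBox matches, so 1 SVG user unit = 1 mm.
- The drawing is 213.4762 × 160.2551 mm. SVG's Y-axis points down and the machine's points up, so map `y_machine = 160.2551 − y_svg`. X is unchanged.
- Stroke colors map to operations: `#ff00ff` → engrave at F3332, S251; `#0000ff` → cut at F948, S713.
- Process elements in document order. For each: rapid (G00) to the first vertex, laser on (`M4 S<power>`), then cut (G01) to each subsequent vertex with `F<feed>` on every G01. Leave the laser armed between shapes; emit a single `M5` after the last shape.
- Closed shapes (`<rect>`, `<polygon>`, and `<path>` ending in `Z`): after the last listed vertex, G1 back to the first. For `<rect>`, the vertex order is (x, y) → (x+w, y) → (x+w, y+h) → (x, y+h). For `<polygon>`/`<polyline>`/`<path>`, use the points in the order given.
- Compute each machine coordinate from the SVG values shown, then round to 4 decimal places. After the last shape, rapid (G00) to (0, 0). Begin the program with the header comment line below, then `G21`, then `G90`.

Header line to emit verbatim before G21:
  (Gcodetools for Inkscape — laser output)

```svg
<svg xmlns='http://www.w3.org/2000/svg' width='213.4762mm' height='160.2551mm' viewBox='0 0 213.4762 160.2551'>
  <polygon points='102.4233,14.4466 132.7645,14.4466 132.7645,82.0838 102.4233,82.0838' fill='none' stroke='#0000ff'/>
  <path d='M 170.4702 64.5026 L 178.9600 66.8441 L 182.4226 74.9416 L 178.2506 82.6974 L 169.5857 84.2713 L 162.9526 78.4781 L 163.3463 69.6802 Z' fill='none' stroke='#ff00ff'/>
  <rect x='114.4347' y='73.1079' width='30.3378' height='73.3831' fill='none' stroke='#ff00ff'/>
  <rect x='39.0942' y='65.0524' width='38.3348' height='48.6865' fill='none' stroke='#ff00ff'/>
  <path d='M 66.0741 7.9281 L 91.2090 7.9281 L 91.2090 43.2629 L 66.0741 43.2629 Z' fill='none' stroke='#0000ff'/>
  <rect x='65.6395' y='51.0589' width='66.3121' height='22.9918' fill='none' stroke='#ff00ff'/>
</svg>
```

viewBox `0 0 213.4762 160.2551` with mm width/height → 1 unit = 1 mm. Flip: y_m = 160.2551 − y_svg.

**Shape 1** — `<polygon>` rectangle, stroke `#0000ff` → cut (S713, F948). Machine vertices: (102.4233,145.8085) → (132.7645,145.8085) → (132.7645,78.1713) → (102.4233,78.1713) → (102.4233,145.8085). Closed: final G1 returns to the first vertex.

**Shape 2** — `<path>` regular polygon, stroke `#ff00ff` → engrave (S251, F3332). Machine vertices: (170.4702,95.7525) → (178.9600,93.4110) → (182.4226,85.3135) → (178.2506,77.5577) → (169.5857,75.9838) → (162.9526,81.7770) → (163.3463,90.5749) → (170.4702,95.7525). Closed: final G1 returns to the first vertex.

**Shape 3** — `<rect>` rectangle, stroke `#ff00ff` → engrave (S251, F3332). Machine vertices: (114.4347,87.1472) → (144.7725,87.1472) → (144.7725,13.7641) → (114.4347,13.7641) → (114.4347,87.1472). Closed: final G1 returns to the first vertex.

**Shape 4** — `<rect>` rectangle, stroke `#ff00ff` → engrave (S251, F3332). Machine vertices: (39.0942,95.2027) → (77.4290,95.2027) → (77.4290,46.5162) → (39.0942,46.5162) → (39.0942,95.2027). Closed: final G1 returns to the first vertex.

**Shape 5** — `<path>` rectangle, stroke `#0000ff` → cut (S713, F948). Machine vertices: (66.0741,152.3270) → (91.2090,152.3270) → (91.2090,116.9922) → (66.0741,116.9922) → (66.0741,152.3270). Closed: final G1 returns to the first vertex.

**Shape 6** — `<rect>` rectangle, stroke `#ff00ff` → engrave (S251, F3332). Machine vertices: (65.6395,109.1962) → (131.9516,109.1962) → (131.9516,86.2044) → (65.6395,86.2044) → (65.6395,109.1962). Closed: final G1 returns to the first vertex.

(Gcodetools for Inkscape — laser output)
G21
G90
G00 X102.4233 Y145.8085
M4 S713
G01 X132.7645 Y145.8085 F948
G01 X132.7645 Y78.1713 F948
G01 X102.4233 Y78.1713 F948
G01 X102.4233 Y145.8085 F948
G00 X170.4702 Y95.7525
M4 S251
G01 X178.9600 Y93.4110 F3332
G01 X182.4226 Y85.3135 F3332
G01 X178.2506 Y77.5577 F3332
G01 X169.5857 Y75.9838 F3332
G01 X162.9526 Y81.7770 F3332
G01 X163.3463 Y90.5749 F3332
G01 X170.4702 Y95.7525 F3332
G00 X114.4347 Y87.1472
M4 S251
G01 X144.7725 Y87.1472 F3332
G01 X144.7725 Y13.7641 F3332
G01 X114.4347 Y13.7641 F3332
G01 X114.4347 Y87.1472 F3332
G00 X39.0942 Y95.2027
M4 S251
G01 X77.4290 Y95.2027 F3332
G01 X77.4290 Y46.5162 F3332
G01 X39.0942 Y46.5162 F3332
G01 X39.0942 Y95.2027 F3332
G00 X66.0741 Y152.3270
M4 S713
G01 X91.2090 Y152.3270 F948
G01 X91.2090 Y116.9922 F948
G01 X66.0741 Y116.9922 F948
G01 X66.0741 Y152.3270 F948
G00 X65.6395 Y109.1962
M4 S251
G01 X131.9516 Y109.1962 F3332
G01 X131.9516 Y86.2044 F3332
G01 X65.6395 Y86.2044 F3332
G01 X65.6395 Y109.1962 F3332
M5
G00 X0.0000 Y0.0000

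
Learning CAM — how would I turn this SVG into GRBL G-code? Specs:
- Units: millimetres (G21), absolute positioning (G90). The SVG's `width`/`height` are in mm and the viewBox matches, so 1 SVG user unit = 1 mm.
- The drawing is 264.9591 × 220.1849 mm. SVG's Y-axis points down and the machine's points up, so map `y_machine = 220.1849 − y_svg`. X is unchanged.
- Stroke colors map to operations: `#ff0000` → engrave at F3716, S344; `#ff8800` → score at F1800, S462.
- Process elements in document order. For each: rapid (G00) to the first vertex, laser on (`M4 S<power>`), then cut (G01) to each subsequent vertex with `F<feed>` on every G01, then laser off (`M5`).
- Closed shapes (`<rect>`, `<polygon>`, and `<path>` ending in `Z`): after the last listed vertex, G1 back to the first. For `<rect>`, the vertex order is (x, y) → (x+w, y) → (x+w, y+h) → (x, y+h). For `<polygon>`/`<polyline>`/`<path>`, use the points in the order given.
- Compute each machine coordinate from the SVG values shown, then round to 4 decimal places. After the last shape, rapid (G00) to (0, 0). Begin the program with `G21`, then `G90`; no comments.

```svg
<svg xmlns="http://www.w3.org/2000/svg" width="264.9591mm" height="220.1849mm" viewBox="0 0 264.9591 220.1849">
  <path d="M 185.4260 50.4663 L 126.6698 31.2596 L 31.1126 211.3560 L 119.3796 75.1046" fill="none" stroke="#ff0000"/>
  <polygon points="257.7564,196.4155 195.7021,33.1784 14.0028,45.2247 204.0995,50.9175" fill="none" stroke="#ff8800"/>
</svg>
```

1 u = 1 mm; y_m = 220.1849 − y.

[1] `<path>` open polyline, #ff0000→engrave S344 F3716: (185.4260,169.7186) → (126.6698,188.9253) → (31.1126,8.8289) → (119.3796,145.0803)

[2] `<polygon>` closed polygon, #ff8800→score S462 F1800: (257.7564,23.7694) → (195.7021,187.0065) → (14.0028,174.9602) → (204.0995,169.2674) → (257.7564,23.7694) (closed)

G21
G90
G00 X185.4260 Y169.7186
M4 S344
G01 X126.6698 Y188.9253 F3716
G01 X31.1126 Y8.8289 F3716
G01 X119.3796 Y145.0803 F3716
M5
G00 X257.7564 Y23.7694
M4 S462
G01 X195.7021 Y187.0065 F1800
G01 X14.0028 Y174.9602 F1800
G01 X204.0995 Y169.2674 F1800
G01 X257.7564 Y23.7694 F1800
M5
G00 X0.0000 Y0.0000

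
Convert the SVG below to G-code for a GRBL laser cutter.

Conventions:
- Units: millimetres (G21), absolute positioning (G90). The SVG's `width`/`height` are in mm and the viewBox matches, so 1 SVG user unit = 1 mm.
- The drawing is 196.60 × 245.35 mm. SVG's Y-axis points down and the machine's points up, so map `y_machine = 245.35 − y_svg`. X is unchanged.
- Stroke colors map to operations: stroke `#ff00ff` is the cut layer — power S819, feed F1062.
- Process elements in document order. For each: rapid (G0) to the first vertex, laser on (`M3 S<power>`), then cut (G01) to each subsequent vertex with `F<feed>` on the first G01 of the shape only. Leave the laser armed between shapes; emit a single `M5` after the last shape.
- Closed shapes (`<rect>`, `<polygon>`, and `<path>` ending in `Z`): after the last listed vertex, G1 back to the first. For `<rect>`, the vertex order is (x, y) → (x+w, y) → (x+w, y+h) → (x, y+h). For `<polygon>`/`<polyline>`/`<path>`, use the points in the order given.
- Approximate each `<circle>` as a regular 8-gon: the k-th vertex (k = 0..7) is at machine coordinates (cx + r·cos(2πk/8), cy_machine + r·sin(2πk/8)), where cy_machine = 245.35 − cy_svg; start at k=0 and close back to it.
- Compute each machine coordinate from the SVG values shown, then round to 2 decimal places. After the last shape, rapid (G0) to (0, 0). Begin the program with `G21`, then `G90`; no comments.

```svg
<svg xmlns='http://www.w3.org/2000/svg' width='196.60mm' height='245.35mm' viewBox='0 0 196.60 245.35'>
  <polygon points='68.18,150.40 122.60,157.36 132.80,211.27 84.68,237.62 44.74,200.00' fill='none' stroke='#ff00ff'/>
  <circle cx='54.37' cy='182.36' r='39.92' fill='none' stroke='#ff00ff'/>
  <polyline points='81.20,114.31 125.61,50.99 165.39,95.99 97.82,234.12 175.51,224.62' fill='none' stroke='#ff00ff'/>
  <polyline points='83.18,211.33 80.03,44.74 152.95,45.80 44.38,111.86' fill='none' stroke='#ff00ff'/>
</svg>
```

G21
G90
G0 X68.18 Y94.95
M3 S819
G01 X122.60 Y87.99 F1062
G01 X132.80 Y34.08
G01 X84.68 Y7.73
G01 X44.74 Y45.35
G01 X68.18 Y94.95
G0 X94.29 Y62.99
M3 S819
G01 X82.60 Y91.22 F1062
G01 X54.37 Y102.91
G01 X26.14 Y91.22
G01 X14.45 Y62.99
G01 X26.14 Y34.76
G01 X54.37 Y23.07
G01 X82.60 Y34.76
G01 X94.29 Y62.99
G0 X81.20 Y131.04
M3 S819
G01 X125.61 Y194.36 F1062
G01 X165.39 Y149.36
G01 X97.82 Y11.23
G01 X175.51 Y20.73
G0 X83.18 Y34.02
M3 S819
G01 X80.03 Y200.61 F1062
G01 X152.95 Y199.55
G01 X44.38 Y133.49
M5
G0 X0.00 Y0.00

Since the viewBox matches the mm dimensions, user units are millimetres directly. The only transform is the Y-flip y_m = 245.35 − y_svg.

Shape 1 is a regular polygon drawn with `<polygon>`. Its stroke #ff00ff means cut at S819, F1062. After flipping Y the toolpath is (68.18,94.95) → (122.60,87.99) → (132.80,34.08) → (84.68,7.73) → (44.74,45.35) → (68.18,94.95), returning to the start.

Shape 2 is a circle drawn with `<circle>`. Its stroke #ff00ff means cut at S819, F1062. After flipping Y the toolpath is (94.29,62.99) → (82.60,91.22) → (54.37,102.91) → (26.14,91.22) → (14.45,62.99) → (26.14,34.76) → (54.37,23.07) → (82.60,34.76) → (94.29,62.99), returning to the start.

Shape 3 is a open polyline drawn with `<polyline>`. Its stroke #ff00ff means cut at S819, F1062. After flipping Y the toolpath is (81.20,131.04) → (125.61,194.36) → (165.39,149.36) → (97.82,11.23) → (175.51,20.73).

Shape 4 is a open polyline drawn with `<polyline>`. Its stroke #ff00ff means cut at S819, F1062. After flipping Y the toolpath is (83.18,34.02) → (80.03,200.61) → (152.95,199.55) → (44.38,133.49).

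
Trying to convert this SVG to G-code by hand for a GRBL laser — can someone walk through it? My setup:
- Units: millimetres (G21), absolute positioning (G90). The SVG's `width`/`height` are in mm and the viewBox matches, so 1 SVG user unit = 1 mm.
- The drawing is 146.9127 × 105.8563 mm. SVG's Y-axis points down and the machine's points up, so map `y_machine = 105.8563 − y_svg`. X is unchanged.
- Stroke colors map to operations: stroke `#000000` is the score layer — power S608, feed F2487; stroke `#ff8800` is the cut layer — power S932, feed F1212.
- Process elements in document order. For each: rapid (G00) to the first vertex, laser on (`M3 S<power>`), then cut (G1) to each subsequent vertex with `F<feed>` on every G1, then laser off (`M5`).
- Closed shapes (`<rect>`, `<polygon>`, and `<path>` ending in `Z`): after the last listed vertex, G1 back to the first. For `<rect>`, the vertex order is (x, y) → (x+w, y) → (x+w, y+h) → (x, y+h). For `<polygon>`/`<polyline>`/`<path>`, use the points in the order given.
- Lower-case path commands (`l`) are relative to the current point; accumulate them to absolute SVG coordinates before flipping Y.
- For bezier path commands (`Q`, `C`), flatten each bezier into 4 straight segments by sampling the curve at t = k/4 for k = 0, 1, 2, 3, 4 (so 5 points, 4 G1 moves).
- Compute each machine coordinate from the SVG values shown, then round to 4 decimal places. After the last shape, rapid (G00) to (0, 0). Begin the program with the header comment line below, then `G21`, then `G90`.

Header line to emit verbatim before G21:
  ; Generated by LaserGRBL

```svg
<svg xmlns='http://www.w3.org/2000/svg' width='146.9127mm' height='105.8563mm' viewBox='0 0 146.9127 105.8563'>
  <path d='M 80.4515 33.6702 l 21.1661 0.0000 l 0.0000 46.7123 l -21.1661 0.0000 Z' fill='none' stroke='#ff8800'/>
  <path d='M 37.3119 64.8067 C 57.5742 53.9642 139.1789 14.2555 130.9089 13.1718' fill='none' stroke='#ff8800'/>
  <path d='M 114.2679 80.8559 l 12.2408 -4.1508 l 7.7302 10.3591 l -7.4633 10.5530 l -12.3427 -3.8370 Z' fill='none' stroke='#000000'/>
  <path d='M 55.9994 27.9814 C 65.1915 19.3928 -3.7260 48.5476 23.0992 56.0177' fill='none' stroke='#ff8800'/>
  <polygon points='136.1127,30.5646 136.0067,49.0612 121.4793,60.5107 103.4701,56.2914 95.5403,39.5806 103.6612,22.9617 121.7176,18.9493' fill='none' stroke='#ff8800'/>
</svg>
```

viewBox `0 0 146.9127 105.8563` with mm width/height → 1 unit = 1 mm. Flip: y_m = 105.8563 − y_svg.

**Shape 1** — `<path>` rectangle, stroke `#ff8800` → cut (S932, F1212). Machine vertices: (80.4515,72.1861) → (101.6176,72.1861) → (101.6176,25.4738) → (80.4515,25.4738) → (80.4515,72.1861). Closed: final G1 returns to the first vertex.

**Shape 2** — `<path>` cubic bezier, stroke `#ff8800` → cut (S932, F1212). Control points (SVG): P0=(37.3119,64.8067), P1=(57.5742,53.9642), P2=(139.1789,14.2555), P3=(130.9089,13.1718); sampled at t=k/4. Machine vertices: (37.3119,41.0496) → (61.6476,53.5393) → (94.8100,70.5266) → (122.6227,85.6841) → (130.9089,92.6845). Open path.

**Shape 3** — `<path>` regular polygon, stroke `#000000` → score (S608, F2487). Machine vertices: (114.2679,25.0004) → (126.5087,29.1512) → (134.2389,18.7921) → (126.7756,8.2391) → (114.4329,12.0761) → (114.2679,25.0004). Closed: final G1 returns to the first vertex.

**Shape 4** — `<path>` cubic bezier, stroke `#ff8800` → cut (S932, F1212). Control points (SVG): P0=(55.9994,27.9814), P1=(65.1915,19.3928), P2=(-3.7260,48.5476), P3=(23.0992,56.0177); sampled at t=k/4. Machine vertices: (55.9994,77.8749) → (50.9644,78.1680) → (32.9369,69.8788) → (18.2156,58.5785) → (23.0992,49.8386). Open path.

**Shape 5** — `<polygon>` regular polygon, stroke `#ff8800` → cut (S932, F1212). Machine vertices: (136.1127,75.2917) → (136.0067,56.7951) → (121.4793,45.3456) → (103.4701,49.5649) → (95.5403,66.2757) → (103.6612,82.8946) → (121.7176,86.9070) → (136.1127,75.2917). Closed: final G1 returns to the first vertex.

; Generated by LaserGRBL
G21
G90
G00 X80.4515 Y72.1861
M3 S932
G1 X101.6176 Y72.1861 F1212
G1 X101.6176 Y25.4738 F1212
G1 X80.4515 Y25.4738 F1212
G1 X80.4515 Y72.1861 F1212
M5
G00 X37.3119 Y41.0496
M3 S932
G1 X61.6476 Y53.5393 F1212
G1 X94.8100 Y70.5266 F1212
G1 X122.6227 Y85.6841 F1212
G1 X130.9089 Y92.6845 F1212
M5
G00 X114.2679 Y25.0004
M3 S608
G1 X126.5087 Y29.1512 F2487
G1 X134.2389 Y18.7921 F2487
G1 X126.7756 Y8.2391 F2487
G1 X114.4329 Y12.0761 F2487
G1 X114.2679 Y25.0004 F2487
M5
G00 X55.9994 Y77.8749
M3 S932
G1 X50.9644 Y78.1680 F1212
G1 X32.9369 Y69.8788 F1212
G1 X18.2156 Y58.5785 F1212
G1 X23.0992 Y49.8386 F1212
M5
G00 X136.1127 Y75.2917
M3 S932
G1 X136.0067 Y56.7951 F1212
G1 X121.4793 Y45.3456 F1212
G1 X103.4701 Y49.5649 F1212
G1 X95.5403 Y66.2757 F1212
G1 X103.6612 Y82.8946 F1212
G1 X121.7176 Y86.9070 F1212
G1 X136.1127 Y75.2917 F1212
M5
G00 X0.0000 Y0.0000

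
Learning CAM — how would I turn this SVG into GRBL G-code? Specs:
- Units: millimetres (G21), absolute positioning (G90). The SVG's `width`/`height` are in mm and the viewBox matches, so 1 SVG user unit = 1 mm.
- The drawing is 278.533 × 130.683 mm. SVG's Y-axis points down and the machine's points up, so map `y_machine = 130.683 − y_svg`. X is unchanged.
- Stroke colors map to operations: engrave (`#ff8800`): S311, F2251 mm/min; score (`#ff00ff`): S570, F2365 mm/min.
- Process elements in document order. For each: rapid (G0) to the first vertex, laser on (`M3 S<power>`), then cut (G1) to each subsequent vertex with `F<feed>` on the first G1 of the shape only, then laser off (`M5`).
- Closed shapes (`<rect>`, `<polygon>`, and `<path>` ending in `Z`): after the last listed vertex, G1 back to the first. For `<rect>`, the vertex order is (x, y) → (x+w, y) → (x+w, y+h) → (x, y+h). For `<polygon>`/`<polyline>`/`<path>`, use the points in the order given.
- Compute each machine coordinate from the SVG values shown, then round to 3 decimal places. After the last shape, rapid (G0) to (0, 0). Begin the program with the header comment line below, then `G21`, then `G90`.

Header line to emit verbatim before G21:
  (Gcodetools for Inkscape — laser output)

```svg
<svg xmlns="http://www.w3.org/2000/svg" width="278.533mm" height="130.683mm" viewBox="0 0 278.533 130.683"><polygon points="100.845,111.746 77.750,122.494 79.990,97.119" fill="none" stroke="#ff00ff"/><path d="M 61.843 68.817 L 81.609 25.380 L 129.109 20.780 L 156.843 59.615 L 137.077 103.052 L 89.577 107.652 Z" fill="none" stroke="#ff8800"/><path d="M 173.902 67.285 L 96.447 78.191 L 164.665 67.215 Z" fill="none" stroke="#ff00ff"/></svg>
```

(Gcodetools for Inkscape — laser output)
G21
G90
G0 X100.845 Y18.937
M3 S570
G1 X77.750 Y8.189 F2365
G1 X79.990 Y33.564
G1 X100.845 Y18.937
M5
G0 X61.843 Y61.866
M3 S311
G1 X81.609 Y105.303 F2251
G1 X129.109 Y109.903
G1 X156.843 Y71.068
G1 X137.077 Y27.631
G1 X89.577 Y23.031
G1 X61.843 Y61.866
M5
G0 X173.902 Y63.398
M3 S570
G1 X96.447 Y52.492 F2365
G1 X164.665 Y63.468
G1 X173.902 Y63.398
M5
G0 X0.000 Y0.000

viewBox `0 0 278.533 130.683` with mm width/height → 1 unit = 1 mm. Flip: y_m = 130.683 − y_svg.

**Shape 1** — `<polygon>` regular polygon, stroke `#ff00ff` → score (S570, F2365). Machine vertices: (100.845,18.937) → (77.750,8.189) → (79.990,33.564) → (100.845,18.937). Closed: final G1 returns to the first vertex.

**Shape 2** — `<path>` regular polygon, stroke `#ff8800` → engrave (S311, F2251). Machine vertices: (61.843,61.866) → (81.609,105.303) → (129.109,109.903) → (156.843,71.068) → (137.077,27.631) → (89.577,23.031) → (61.843,61.866). Closed: final G1 returns to the first vertex.

**Shape 3** — `<path>` closed polygon, stroke `#ff00ff` → score (S570, F2365). Machine vertices: (173.902,63.398) → (96.447,52.492) → (164.665,63.468) → (173.902,63.398). Closed: final G1 returns to the first vertex.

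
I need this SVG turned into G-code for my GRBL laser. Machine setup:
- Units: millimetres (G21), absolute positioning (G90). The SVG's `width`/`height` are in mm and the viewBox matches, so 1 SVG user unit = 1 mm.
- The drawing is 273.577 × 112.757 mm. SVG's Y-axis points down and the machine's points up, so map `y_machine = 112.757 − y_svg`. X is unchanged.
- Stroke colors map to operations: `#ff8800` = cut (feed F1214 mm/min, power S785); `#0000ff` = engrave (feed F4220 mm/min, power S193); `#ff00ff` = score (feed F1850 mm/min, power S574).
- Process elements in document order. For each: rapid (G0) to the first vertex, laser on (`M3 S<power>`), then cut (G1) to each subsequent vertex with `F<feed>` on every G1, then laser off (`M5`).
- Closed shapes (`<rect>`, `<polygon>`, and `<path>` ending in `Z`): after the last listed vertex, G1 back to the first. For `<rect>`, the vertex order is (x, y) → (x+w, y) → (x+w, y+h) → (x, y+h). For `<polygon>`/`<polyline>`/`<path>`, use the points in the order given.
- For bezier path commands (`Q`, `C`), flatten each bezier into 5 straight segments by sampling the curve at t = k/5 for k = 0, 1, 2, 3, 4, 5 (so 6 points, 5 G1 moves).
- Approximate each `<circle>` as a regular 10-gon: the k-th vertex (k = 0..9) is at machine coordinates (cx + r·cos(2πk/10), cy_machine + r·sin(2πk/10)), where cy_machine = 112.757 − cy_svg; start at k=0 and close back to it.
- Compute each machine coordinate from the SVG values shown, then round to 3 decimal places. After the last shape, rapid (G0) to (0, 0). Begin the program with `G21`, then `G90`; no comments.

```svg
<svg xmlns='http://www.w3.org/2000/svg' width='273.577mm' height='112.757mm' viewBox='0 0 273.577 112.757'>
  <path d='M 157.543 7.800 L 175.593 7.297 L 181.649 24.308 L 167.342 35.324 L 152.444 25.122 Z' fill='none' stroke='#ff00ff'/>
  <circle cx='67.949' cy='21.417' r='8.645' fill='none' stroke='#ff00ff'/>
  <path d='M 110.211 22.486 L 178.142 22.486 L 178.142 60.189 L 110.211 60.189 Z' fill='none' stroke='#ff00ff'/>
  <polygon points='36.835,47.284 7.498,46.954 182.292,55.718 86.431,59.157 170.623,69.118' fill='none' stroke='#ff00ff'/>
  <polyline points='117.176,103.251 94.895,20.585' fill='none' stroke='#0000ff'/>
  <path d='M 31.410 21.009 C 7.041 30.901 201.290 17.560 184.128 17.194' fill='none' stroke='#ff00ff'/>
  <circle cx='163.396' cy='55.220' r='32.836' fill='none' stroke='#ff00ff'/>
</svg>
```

viewBox `0 0 273.577 112.757` with mm width/height → 1 unit = 1 mm. Flip: y_m = 112.757 − y_svg.

**Shape 1** — `<path>` regular polygon, stroke `#ff00ff` → score (S574, F1850). Machine vertices: (157.543,104.957) → (175.593,105.460) → (181.649,88.449) → (167.342,77.433) → (152.444,87.635) → (157.543,104.957). Closed: final G1 returns to the first vertex.

**Shape 2** — `<circle>` circle, stroke `#ff00ff` → score (S574, F1850). Machine vertices: (76.594,91.340) → (74.943,96.421) → (70.620,99.562) → (65.278,99.562) → (60.955,96.421) → (59.304,91.340) → (60.955,86.259) → (65.278,83.118) → (70.620,83.118) → (74.943,86.259) → (76.594,91.340). Closed: final G1 returns to the first vertex.

**Shape 3** — `<path>` rectangle, stroke `#ff00ff` → score (S574, F1850). Machine vertices: (110.211,90.271) → (178.142,90.271) → (178.142,52.568) → (110.211,52.568) → (110.211,90.271). Closed: final G1 returns to the first vertex.

**Shape 4** — `<polygon>` closed polygon, stroke `#ff00ff` → score (S574, F1850). Machine vertices: (36.835,65.473) → (7.498,65.803) → (182.292,57.039) → (86.431,53.600) → (170.623,43.639) → (36.835,65.473). Closed: final G1 returns to the first vertex.

**Shape 5** — `<polyline>` line segment, stroke `#0000ff` → engrave (S193, F4220). Machine vertices: (117.176,9.506) → (94.895,92.172). Open path.

**Shape 6** — `<path>` cubic bezier, stroke `#ff00ff` → score (S574, F1850). Control points (SVG): P0=(31.410,21.009), P1=(7.041,30.901), P2=(201.290,17.560), P3=(184.128,17.194); sampled at t=k/5. Machine vertices: (31.410,91.748) → (39.583,88.311) → (79.582,88.712) → (130.767,91.213) → (172.496,94.076) → (184.128,95.563). Open path.

**Shape 7** — `<circle>` circle, stroke `#ff00ff` → score (S574, F1850). Machine vertices: (196.232,57.537) → (189.961,76.838) → (173.543,88.766) → (153.249,88.766) → (136.831,76.838) → (130.560,57.537) → (136.831,38.236) → (153.249,26.308) → (173.543,26.308) → (189.961,38.236) → (196.232,57.537). Closed: final G1 returns to the first vertex.

G21
G90
G0 X157.543 Y104.957
M3 S574
G1 X175.593 Y105.460 F1850
G1 X181.649 Y88.449 F1850
G1 X167.342 Y77.433 F1850
G1 X152.444 Y87.635 F1850
G1 X157.543 Y104.957 F1850
M5
G0 X76.594 Y91.340
M3 S574
G1 X74.943 Y96.421 F1850
G1 X70.620 Y99.562 F1850
G1 X65.278 Y99.562 F1850
G1 X60.955 Y96.421 F1850
G1 X59.304 Y91.340 F1850
G1 X60.955 Y86.259 F1850
G1 X65.278 Y83.118 F1850
G1 X70.620 Y83.118 F1850
G1 X74.943 Y86.259 F1850
G1 X76.594 Y91.340 F1850
M5
G0 X110.211 Y90.271
M3 S574
G1 X178.142 Y90.271 F1850
G1 X178.142 Y52.568 F1850
G1 X110.211 Y52.568 F1850
G1 X110.211 Y90.271 F1850
M5
G0 X36.835 Y65.473
M3 S574
G1 X7.498 Y65.803 F1850
G1 X182.292 Y57.039 F1850
G1 X86.431 Y53.600 F1850
G1 X170.623 Y43.639 F1850
G1 X36.835 Y65.473 F1850
M5
G0 X117.176 Y9.506
M3 S193
G1 X94.895 Y92.172 F4220
M5
G0 X31.410 Y91.748
M3 S574
G1 X39.583 Y88.311 F1850
G1 X79.582 Y88.712 F1850
G1 X130.767 Y91.213 F1850
G1 X172.496 Y94.076 F1850
G1 X184.128 Y95.563 F1850
M5
G0 X196.232 Y57.537
M3 S574
G1 X189.961 Y76.838 F1850
G1 X173.543 Y88.766 F1850
G1 X153.249 Y88.766 F1850
G1 X136.831 Y76.838 F1850
G1 X130.560 Y57.537 F1850
G1 X136.831 Y38.236 F1850
G1 X153.249 Y26.308 F1850
G1 X173.543 Y26.308 F1850
G1 X189.961 Y38.236 F1850
G1 X196.232 Y57.537 F1850
M5
G0 X0.000 Y0.000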